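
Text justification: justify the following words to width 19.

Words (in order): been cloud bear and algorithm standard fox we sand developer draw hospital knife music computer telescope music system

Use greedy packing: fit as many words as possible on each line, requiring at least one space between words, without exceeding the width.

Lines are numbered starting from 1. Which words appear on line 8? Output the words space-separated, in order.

Answer: system

Derivation:
Line 1: ['been', 'cloud', 'bear', 'and'] (min_width=19, slack=0)
Line 2: ['algorithm', 'standard'] (min_width=18, slack=1)
Line 3: ['fox', 'we', 'sand'] (min_width=11, slack=8)
Line 4: ['developer', 'draw'] (min_width=14, slack=5)
Line 5: ['hospital', 'knife'] (min_width=14, slack=5)
Line 6: ['music', 'computer'] (min_width=14, slack=5)
Line 7: ['telescope', 'music'] (min_width=15, slack=4)
Line 8: ['system'] (min_width=6, slack=13)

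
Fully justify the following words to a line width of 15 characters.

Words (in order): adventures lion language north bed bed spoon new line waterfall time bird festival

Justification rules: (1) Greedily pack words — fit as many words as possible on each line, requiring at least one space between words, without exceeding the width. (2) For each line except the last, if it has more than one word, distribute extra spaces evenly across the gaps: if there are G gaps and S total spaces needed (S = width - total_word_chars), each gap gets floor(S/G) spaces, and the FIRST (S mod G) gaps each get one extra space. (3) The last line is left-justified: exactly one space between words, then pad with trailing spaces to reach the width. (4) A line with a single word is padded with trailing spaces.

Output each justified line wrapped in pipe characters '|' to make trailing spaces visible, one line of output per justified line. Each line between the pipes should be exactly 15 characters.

Line 1: ['adventures', 'lion'] (min_width=15, slack=0)
Line 2: ['language', 'north'] (min_width=14, slack=1)
Line 3: ['bed', 'bed', 'spoon'] (min_width=13, slack=2)
Line 4: ['new', 'line'] (min_width=8, slack=7)
Line 5: ['waterfall', 'time'] (min_width=14, slack=1)
Line 6: ['bird', 'festival'] (min_width=13, slack=2)

Answer: |adventures lion|
|language  north|
|bed  bed  spoon|
|new        line|
|waterfall  time|
|bird festival  |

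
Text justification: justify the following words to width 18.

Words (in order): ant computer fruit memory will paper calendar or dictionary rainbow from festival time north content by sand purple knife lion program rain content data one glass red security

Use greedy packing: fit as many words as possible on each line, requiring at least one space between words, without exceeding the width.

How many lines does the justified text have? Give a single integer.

Answer: 10

Derivation:
Line 1: ['ant', 'computer', 'fruit'] (min_width=18, slack=0)
Line 2: ['memory', 'will', 'paper'] (min_width=17, slack=1)
Line 3: ['calendar', 'or'] (min_width=11, slack=7)
Line 4: ['dictionary', 'rainbow'] (min_width=18, slack=0)
Line 5: ['from', 'festival', 'time'] (min_width=18, slack=0)
Line 6: ['north', 'content', 'by'] (min_width=16, slack=2)
Line 7: ['sand', 'purple', 'knife'] (min_width=17, slack=1)
Line 8: ['lion', 'program', 'rain'] (min_width=17, slack=1)
Line 9: ['content', 'data', 'one'] (min_width=16, slack=2)
Line 10: ['glass', 'red', 'security'] (min_width=18, slack=0)
Total lines: 10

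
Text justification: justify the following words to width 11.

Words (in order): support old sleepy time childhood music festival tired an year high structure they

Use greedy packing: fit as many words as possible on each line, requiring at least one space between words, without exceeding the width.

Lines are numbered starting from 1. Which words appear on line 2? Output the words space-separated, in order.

Answer: sleepy time

Derivation:
Line 1: ['support', 'old'] (min_width=11, slack=0)
Line 2: ['sleepy', 'time'] (min_width=11, slack=0)
Line 3: ['childhood'] (min_width=9, slack=2)
Line 4: ['music'] (min_width=5, slack=6)
Line 5: ['festival'] (min_width=8, slack=3)
Line 6: ['tired', 'an'] (min_width=8, slack=3)
Line 7: ['year', 'high'] (min_width=9, slack=2)
Line 8: ['structure'] (min_width=9, slack=2)
Line 9: ['they'] (min_width=4, slack=7)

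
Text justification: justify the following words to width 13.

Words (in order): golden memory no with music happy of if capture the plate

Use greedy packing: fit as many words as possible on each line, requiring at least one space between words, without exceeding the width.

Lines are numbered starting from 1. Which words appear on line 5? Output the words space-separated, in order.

Line 1: ['golden', 'memory'] (min_width=13, slack=0)
Line 2: ['no', 'with', 'music'] (min_width=13, slack=0)
Line 3: ['happy', 'of', 'if'] (min_width=11, slack=2)
Line 4: ['capture', 'the'] (min_width=11, slack=2)
Line 5: ['plate'] (min_width=5, slack=8)

Answer: plate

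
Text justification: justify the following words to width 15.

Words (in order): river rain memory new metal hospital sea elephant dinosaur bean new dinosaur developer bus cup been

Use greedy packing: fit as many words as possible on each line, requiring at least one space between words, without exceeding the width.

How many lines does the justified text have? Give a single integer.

Line 1: ['river', 'rain'] (min_width=10, slack=5)
Line 2: ['memory', 'new'] (min_width=10, slack=5)
Line 3: ['metal', 'hospital'] (min_width=14, slack=1)
Line 4: ['sea', 'elephant'] (min_width=12, slack=3)
Line 5: ['dinosaur', 'bean'] (min_width=13, slack=2)
Line 6: ['new', 'dinosaur'] (min_width=12, slack=3)
Line 7: ['developer', 'bus'] (min_width=13, slack=2)
Line 8: ['cup', 'been'] (min_width=8, slack=7)
Total lines: 8

Answer: 8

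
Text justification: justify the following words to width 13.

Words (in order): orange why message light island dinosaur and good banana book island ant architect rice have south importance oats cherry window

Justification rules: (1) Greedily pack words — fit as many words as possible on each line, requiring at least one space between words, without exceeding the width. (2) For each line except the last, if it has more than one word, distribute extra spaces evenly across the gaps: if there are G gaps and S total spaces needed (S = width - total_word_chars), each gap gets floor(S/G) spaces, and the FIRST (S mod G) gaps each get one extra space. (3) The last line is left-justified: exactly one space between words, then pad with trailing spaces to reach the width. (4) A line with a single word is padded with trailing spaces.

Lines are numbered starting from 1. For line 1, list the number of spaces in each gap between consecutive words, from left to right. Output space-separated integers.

Answer: 4

Derivation:
Line 1: ['orange', 'why'] (min_width=10, slack=3)
Line 2: ['message', 'light'] (min_width=13, slack=0)
Line 3: ['island'] (min_width=6, slack=7)
Line 4: ['dinosaur', 'and'] (min_width=12, slack=1)
Line 5: ['good', 'banana'] (min_width=11, slack=2)
Line 6: ['book', 'island'] (min_width=11, slack=2)
Line 7: ['ant', 'architect'] (min_width=13, slack=0)
Line 8: ['rice', 'have'] (min_width=9, slack=4)
Line 9: ['south'] (min_width=5, slack=8)
Line 10: ['importance'] (min_width=10, slack=3)
Line 11: ['oats', 'cherry'] (min_width=11, slack=2)
Line 12: ['window'] (min_width=6, slack=7)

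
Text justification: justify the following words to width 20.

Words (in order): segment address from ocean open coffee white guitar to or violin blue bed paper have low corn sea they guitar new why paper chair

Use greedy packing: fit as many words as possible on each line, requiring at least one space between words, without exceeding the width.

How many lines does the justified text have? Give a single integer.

Line 1: ['segment', 'address', 'from'] (min_width=20, slack=0)
Line 2: ['ocean', 'open', 'coffee'] (min_width=17, slack=3)
Line 3: ['white', 'guitar', 'to', 'or'] (min_width=18, slack=2)
Line 4: ['violin', 'blue', 'bed'] (min_width=15, slack=5)
Line 5: ['paper', 'have', 'low', 'corn'] (min_width=19, slack=1)
Line 6: ['sea', 'they', 'guitar', 'new'] (min_width=19, slack=1)
Line 7: ['why', 'paper', 'chair'] (min_width=15, slack=5)
Total lines: 7

Answer: 7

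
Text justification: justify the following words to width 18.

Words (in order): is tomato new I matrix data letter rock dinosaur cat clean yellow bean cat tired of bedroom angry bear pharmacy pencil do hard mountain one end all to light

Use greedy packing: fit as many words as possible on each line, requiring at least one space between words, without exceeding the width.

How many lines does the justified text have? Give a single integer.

Line 1: ['is', 'tomato', 'new', 'I'] (min_width=15, slack=3)
Line 2: ['matrix', 'data', 'letter'] (min_width=18, slack=0)
Line 3: ['rock', 'dinosaur', 'cat'] (min_width=17, slack=1)
Line 4: ['clean', 'yellow', 'bean'] (min_width=17, slack=1)
Line 5: ['cat', 'tired', 'of'] (min_width=12, slack=6)
Line 6: ['bedroom', 'angry', 'bear'] (min_width=18, slack=0)
Line 7: ['pharmacy', 'pencil', 'do'] (min_width=18, slack=0)
Line 8: ['hard', 'mountain', 'one'] (min_width=17, slack=1)
Line 9: ['end', 'all', 'to', 'light'] (min_width=16, slack=2)
Total lines: 9

Answer: 9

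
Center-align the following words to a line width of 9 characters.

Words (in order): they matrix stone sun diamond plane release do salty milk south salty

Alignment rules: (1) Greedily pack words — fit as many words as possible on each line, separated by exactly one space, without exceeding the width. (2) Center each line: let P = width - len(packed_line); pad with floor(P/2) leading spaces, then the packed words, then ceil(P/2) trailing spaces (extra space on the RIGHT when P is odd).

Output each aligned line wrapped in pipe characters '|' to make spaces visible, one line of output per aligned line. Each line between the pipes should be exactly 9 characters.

Answer: |  they   |
| matrix  |
|stone sun|
| diamond |
|  plane  |
| release |
|do salty |
|  milk   |
|  south  |
|  salty  |

Derivation:
Line 1: ['they'] (min_width=4, slack=5)
Line 2: ['matrix'] (min_width=6, slack=3)
Line 3: ['stone', 'sun'] (min_width=9, slack=0)
Line 4: ['diamond'] (min_width=7, slack=2)
Line 5: ['plane'] (min_width=5, slack=4)
Line 6: ['release'] (min_width=7, slack=2)
Line 7: ['do', 'salty'] (min_width=8, slack=1)
Line 8: ['milk'] (min_width=4, slack=5)
Line 9: ['south'] (min_width=5, slack=4)
Line 10: ['salty'] (min_width=5, slack=4)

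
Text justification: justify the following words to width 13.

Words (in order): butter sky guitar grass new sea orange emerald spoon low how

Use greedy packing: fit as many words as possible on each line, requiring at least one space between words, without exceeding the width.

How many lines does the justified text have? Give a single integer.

Answer: 6

Derivation:
Line 1: ['butter', 'sky'] (min_width=10, slack=3)
Line 2: ['guitar', 'grass'] (min_width=12, slack=1)
Line 3: ['new', 'sea'] (min_width=7, slack=6)
Line 4: ['orange'] (min_width=6, slack=7)
Line 5: ['emerald', 'spoon'] (min_width=13, slack=0)
Line 6: ['low', 'how'] (min_width=7, slack=6)
Total lines: 6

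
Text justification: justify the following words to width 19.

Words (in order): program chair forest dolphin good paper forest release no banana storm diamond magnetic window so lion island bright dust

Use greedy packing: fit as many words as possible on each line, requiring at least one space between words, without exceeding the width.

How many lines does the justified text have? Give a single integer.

Line 1: ['program', 'chair'] (min_width=13, slack=6)
Line 2: ['forest', 'dolphin', 'good'] (min_width=19, slack=0)
Line 3: ['paper', 'forest'] (min_width=12, slack=7)
Line 4: ['release', 'no', 'banana'] (min_width=17, slack=2)
Line 5: ['storm', 'diamond'] (min_width=13, slack=6)
Line 6: ['magnetic', 'window', 'so'] (min_width=18, slack=1)
Line 7: ['lion', 'island', 'bright'] (min_width=18, slack=1)
Line 8: ['dust'] (min_width=4, slack=15)
Total lines: 8

Answer: 8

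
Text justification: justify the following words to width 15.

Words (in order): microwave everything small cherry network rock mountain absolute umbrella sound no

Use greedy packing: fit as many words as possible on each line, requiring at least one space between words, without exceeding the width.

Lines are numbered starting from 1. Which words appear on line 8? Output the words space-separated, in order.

Answer: no

Derivation:
Line 1: ['microwave'] (min_width=9, slack=6)
Line 2: ['everything'] (min_width=10, slack=5)
Line 3: ['small', 'cherry'] (min_width=12, slack=3)
Line 4: ['network', 'rock'] (min_width=12, slack=3)
Line 5: ['mountain'] (min_width=8, slack=7)
Line 6: ['absolute'] (min_width=8, slack=7)
Line 7: ['umbrella', 'sound'] (min_width=14, slack=1)
Line 8: ['no'] (min_width=2, slack=13)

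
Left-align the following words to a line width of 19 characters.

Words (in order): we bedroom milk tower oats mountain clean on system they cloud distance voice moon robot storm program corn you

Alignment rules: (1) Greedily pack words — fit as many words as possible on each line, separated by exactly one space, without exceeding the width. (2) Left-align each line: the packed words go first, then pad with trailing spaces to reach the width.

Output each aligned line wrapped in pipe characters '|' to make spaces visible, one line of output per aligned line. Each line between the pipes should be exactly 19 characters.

Answer: |we bedroom milk    |
|tower oats mountain|
|clean on system    |
|they cloud distance|
|voice moon robot   |
|storm program corn |
|you                |

Derivation:
Line 1: ['we', 'bedroom', 'milk'] (min_width=15, slack=4)
Line 2: ['tower', 'oats', 'mountain'] (min_width=19, slack=0)
Line 3: ['clean', 'on', 'system'] (min_width=15, slack=4)
Line 4: ['they', 'cloud', 'distance'] (min_width=19, slack=0)
Line 5: ['voice', 'moon', 'robot'] (min_width=16, slack=3)
Line 6: ['storm', 'program', 'corn'] (min_width=18, slack=1)
Line 7: ['you'] (min_width=3, slack=16)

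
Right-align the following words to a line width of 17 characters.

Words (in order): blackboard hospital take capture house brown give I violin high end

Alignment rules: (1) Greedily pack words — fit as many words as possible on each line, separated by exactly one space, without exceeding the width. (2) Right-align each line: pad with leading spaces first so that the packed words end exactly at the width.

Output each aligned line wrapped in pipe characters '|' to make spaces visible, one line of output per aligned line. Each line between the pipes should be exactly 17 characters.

Line 1: ['blackboard'] (min_width=10, slack=7)
Line 2: ['hospital', 'take'] (min_width=13, slack=4)
Line 3: ['capture', 'house'] (min_width=13, slack=4)
Line 4: ['brown', 'give', 'I'] (min_width=12, slack=5)
Line 5: ['violin', 'high', 'end'] (min_width=15, slack=2)

Answer: |       blackboard|
|    hospital take|
|    capture house|
|     brown give I|
|  violin high end|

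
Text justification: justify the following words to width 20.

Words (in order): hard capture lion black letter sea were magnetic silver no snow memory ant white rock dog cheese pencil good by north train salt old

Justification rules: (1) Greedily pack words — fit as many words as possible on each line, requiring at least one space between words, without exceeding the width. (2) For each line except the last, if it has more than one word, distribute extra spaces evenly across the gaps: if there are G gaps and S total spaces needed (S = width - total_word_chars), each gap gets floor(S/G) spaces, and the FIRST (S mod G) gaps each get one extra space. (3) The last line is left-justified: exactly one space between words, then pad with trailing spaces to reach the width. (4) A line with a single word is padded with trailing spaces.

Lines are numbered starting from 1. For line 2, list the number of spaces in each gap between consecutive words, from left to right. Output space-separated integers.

Line 1: ['hard', 'capture', 'lion'] (min_width=17, slack=3)
Line 2: ['black', 'letter', 'sea'] (min_width=16, slack=4)
Line 3: ['were', 'magnetic', 'silver'] (min_width=20, slack=0)
Line 4: ['no', 'snow', 'memory', 'ant'] (min_width=18, slack=2)
Line 5: ['white', 'rock', 'dog'] (min_width=14, slack=6)
Line 6: ['cheese', 'pencil', 'good'] (min_width=18, slack=2)
Line 7: ['by', 'north', 'train', 'salt'] (min_width=19, slack=1)
Line 8: ['old'] (min_width=3, slack=17)

Answer: 3 3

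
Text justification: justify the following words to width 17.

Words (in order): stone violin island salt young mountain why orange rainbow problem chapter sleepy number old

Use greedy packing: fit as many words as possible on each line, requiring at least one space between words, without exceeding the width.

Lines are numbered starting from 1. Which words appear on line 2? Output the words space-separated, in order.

Line 1: ['stone', 'violin'] (min_width=12, slack=5)
Line 2: ['island', 'salt', 'young'] (min_width=17, slack=0)
Line 3: ['mountain', 'why'] (min_width=12, slack=5)
Line 4: ['orange', 'rainbow'] (min_width=14, slack=3)
Line 5: ['problem', 'chapter'] (min_width=15, slack=2)
Line 6: ['sleepy', 'number', 'old'] (min_width=17, slack=0)

Answer: island salt young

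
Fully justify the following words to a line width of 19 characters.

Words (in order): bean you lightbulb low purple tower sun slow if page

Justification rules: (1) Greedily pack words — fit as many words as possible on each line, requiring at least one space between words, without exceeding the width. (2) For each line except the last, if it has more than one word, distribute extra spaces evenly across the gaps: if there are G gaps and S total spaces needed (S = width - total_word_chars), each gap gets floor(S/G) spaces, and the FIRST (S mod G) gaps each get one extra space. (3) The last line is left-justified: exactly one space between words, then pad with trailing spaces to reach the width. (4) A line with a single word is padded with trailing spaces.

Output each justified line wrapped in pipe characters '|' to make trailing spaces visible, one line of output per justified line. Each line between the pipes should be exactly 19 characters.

Line 1: ['bean', 'you', 'lightbulb'] (min_width=18, slack=1)
Line 2: ['low', 'purple', 'tower'] (min_width=16, slack=3)
Line 3: ['sun', 'slow', 'if', 'page'] (min_width=16, slack=3)

Answer: |bean  you lightbulb|
|low   purple  tower|
|sun slow if page   |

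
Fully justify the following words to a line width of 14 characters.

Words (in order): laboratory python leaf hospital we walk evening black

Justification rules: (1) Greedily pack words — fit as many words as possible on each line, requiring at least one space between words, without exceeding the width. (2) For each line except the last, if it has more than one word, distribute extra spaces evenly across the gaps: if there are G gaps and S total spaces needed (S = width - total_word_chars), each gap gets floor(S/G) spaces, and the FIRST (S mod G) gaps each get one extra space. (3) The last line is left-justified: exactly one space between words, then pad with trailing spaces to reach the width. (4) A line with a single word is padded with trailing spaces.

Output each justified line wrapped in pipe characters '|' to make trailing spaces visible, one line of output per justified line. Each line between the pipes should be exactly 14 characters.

Answer: |laboratory    |
|python    leaf|
|hospital    we|
|walk   evening|
|black         |

Derivation:
Line 1: ['laboratory'] (min_width=10, slack=4)
Line 2: ['python', 'leaf'] (min_width=11, slack=3)
Line 3: ['hospital', 'we'] (min_width=11, slack=3)
Line 4: ['walk', 'evening'] (min_width=12, slack=2)
Line 5: ['black'] (min_width=5, slack=9)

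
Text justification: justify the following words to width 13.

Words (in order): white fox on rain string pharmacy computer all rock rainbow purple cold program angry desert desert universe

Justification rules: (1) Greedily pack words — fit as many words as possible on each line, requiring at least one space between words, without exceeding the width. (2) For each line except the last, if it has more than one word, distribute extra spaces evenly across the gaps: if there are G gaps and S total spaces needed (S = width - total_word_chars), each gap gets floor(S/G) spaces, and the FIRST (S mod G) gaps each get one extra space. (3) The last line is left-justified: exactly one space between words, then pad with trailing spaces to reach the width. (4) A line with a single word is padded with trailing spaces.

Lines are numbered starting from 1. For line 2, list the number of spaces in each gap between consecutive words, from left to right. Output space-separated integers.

Answer: 3

Derivation:
Line 1: ['white', 'fox', 'on'] (min_width=12, slack=1)
Line 2: ['rain', 'string'] (min_width=11, slack=2)
Line 3: ['pharmacy'] (min_width=8, slack=5)
Line 4: ['computer', 'all'] (min_width=12, slack=1)
Line 5: ['rock', 'rainbow'] (min_width=12, slack=1)
Line 6: ['purple', 'cold'] (min_width=11, slack=2)
Line 7: ['program', 'angry'] (min_width=13, slack=0)
Line 8: ['desert', 'desert'] (min_width=13, slack=0)
Line 9: ['universe'] (min_width=8, slack=5)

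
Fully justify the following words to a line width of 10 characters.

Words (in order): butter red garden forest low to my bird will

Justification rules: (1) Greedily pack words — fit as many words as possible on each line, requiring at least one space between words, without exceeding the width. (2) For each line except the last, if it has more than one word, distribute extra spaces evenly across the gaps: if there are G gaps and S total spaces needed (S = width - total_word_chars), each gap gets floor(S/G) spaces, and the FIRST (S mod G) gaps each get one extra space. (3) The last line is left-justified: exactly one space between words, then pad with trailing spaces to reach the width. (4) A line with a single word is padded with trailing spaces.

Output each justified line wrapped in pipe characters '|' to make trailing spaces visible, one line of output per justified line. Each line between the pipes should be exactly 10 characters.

Answer: |butter red|
|garden    |
|forest low|
|to my bird|
|will      |

Derivation:
Line 1: ['butter', 'red'] (min_width=10, slack=0)
Line 2: ['garden'] (min_width=6, slack=4)
Line 3: ['forest', 'low'] (min_width=10, slack=0)
Line 4: ['to', 'my', 'bird'] (min_width=10, slack=0)
Line 5: ['will'] (min_width=4, slack=6)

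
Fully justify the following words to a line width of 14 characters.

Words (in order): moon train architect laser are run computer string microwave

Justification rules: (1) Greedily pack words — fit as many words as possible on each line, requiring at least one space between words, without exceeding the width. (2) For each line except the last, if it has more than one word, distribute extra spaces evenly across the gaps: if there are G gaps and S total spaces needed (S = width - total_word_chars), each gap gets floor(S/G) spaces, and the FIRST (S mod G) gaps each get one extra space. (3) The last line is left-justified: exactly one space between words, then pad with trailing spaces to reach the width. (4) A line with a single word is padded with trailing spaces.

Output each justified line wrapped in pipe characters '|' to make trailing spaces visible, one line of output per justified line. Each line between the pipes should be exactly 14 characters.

Line 1: ['moon', 'train'] (min_width=10, slack=4)
Line 2: ['architect'] (min_width=9, slack=5)
Line 3: ['laser', 'are', 'run'] (min_width=13, slack=1)
Line 4: ['computer'] (min_width=8, slack=6)
Line 5: ['string'] (min_width=6, slack=8)
Line 6: ['microwave'] (min_width=9, slack=5)

Answer: |moon     train|
|architect     |
|laser  are run|
|computer      |
|string        |
|microwave     |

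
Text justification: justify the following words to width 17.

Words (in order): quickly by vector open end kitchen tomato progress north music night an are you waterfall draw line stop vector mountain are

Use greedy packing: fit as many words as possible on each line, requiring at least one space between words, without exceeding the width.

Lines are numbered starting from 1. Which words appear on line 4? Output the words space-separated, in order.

Line 1: ['quickly', 'by', 'vector'] (min_width=17, slack=0)
Line 2: ['open', 'end', 'kitchen'] (min_width=16, slack=1)
Line 3: ['tomato', 'progress'] (min_width=15, slack=2)
Line 4: ['north', 'music', 'night'] (min_width=17, slack=0)
Line 5: ['an', 'are', 'you'] (min_width=10, slack=7)
Line 6: ['waterfall', 'draw'] (min_width=14, slack=3)
Line 7: ['line', 'stop', 'vector'] (min_width=16, slack=1)
Line 8: ['mountain', 'are'] (min_width=12, slack=5)

Answer: north music night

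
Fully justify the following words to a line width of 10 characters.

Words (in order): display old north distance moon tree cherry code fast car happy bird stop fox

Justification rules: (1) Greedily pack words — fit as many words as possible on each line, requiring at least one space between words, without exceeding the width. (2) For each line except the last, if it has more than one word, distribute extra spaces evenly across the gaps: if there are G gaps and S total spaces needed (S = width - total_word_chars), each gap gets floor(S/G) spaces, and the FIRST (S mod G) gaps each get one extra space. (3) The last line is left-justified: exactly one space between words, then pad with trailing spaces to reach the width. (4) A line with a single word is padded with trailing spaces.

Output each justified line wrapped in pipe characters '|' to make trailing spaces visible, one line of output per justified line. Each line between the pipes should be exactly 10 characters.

Answer: |display   |
|old  north|
|distance  |
|moon  tree|
|cherry    |
|code  fast|
|car  happy|
|bird  stop|
|fox       |

Derivation:
Line 1: ['display'] (min_width=7, slack=3)
Line 2: ['old', 'north'] (min_width=9, slack=1)
Line 3: ['distance'] (min_width=8, slack=2)
Line 4: ['moon', 'tree'] (min_width=9, slack=1)
Line 5: ['cherry'] (min_width=6, slack=4)
Line 6: ['code', 'fast'] (min_width=9, slack=1)
Line 7: ['car', 'happy'] (min_width=9, slack=1)
Line 8: ['bird', 'stop'] (min_width=9, slack=1)
Line 9: ['fox'] (min_width=3, slack=7)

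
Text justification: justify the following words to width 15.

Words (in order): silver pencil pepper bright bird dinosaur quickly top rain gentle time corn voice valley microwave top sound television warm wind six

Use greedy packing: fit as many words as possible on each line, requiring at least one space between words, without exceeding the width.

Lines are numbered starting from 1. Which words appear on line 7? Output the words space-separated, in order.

Line 1: ['silver', 'pencil'] (min_width=13, slack=2)
Line 2: ['pepper', 'bright'] (min_width=13, slack=2)
Line 3: ['bird', 'dinosaur'] (min_width=13, slack=2)
Line 4: ['quickly', 'top'] (min_width=11, slack=4)
Line 5: ['rain', 'gentle'] (min_width=11, slack=4)
Line 6: ['time', 'corn', 'voice'] (min_width=15, slack=0)
Line 7: ['valley'] (min_width=6, slack=9)
Line 8: ['microwave', 'top'] (min_width=13, slack=2)
Line 9: ['sound'] (min_width=5, slack=10)
Line 10: ['television', 'warm'] (min_width=15, slack=0)
Line 11: ['wind', 'six'] (min_width=8, slack=7)

Answer: valley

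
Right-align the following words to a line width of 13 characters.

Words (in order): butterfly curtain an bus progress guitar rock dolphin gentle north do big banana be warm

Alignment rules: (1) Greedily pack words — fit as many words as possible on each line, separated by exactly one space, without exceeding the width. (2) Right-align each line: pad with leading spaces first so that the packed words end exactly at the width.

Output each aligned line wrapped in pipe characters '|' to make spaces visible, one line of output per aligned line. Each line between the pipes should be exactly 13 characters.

Answer: |    butterfly|
|   curtain an|
| bus progress|
|  guitar rock|
|      dolphin|
| gentle north|
|do big banana|
|      be warm|

Derivation:
Line 1: ['butterfly'] (min_width=9, slack=4)
Line 2: ['curtain', 'an'] (min_width=10, slack=3)
Line 3: ['bus', 'progress'] (min_width=12, slack=1)
Line 4: ['guitar', 'rock'] (min_width=11, slack=2)
Line 5: ['dolphin'] (min_width=7, slack=6)
Line 6: ['gentle', 'north'] (min_width=12, slack=1)
Line 7: ['do', 'big', 'banana'] (min_width=13, slack=0)
Line 8: ['be', 'warm'] (min_width=7, slack=6)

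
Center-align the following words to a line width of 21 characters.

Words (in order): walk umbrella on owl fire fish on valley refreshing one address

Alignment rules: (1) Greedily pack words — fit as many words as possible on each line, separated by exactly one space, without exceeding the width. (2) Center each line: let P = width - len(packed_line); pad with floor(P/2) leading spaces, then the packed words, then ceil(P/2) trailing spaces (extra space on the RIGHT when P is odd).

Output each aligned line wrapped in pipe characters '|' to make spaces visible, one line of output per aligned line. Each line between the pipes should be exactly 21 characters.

Line 1: ['walk', 'umbrella', 'on', 'owl'] (min_width=20, slack=1)
Line 2: ['fire', 'fish', 'on', 'valley'] (min_width=19, slack=2)
Line 3: ['refreshing', 'one'] (min_width=14, slack=7)
Line 4: ['address'] (min_width=7, slack=14)

Answer: |walk umbrella on owl |
| fire fish on valley |
|   refreshing one    |
|       address       |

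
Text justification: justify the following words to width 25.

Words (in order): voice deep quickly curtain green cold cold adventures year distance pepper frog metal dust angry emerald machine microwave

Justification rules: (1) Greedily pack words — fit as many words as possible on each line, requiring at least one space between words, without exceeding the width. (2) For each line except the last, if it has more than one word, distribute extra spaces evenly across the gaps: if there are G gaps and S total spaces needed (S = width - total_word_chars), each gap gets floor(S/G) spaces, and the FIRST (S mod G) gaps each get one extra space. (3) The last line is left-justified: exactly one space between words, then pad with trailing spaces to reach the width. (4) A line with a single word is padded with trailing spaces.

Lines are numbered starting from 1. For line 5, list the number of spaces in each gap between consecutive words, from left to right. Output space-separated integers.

Line 1: ['voice', 'deep', 'quickly'] (min_width=18, slack=7)
Line 2: ['curtain', 'green', 'cold', 'cold'] (min_width=23, slack=2)
Line 3: ['adventures', 'year', 'distance'] (min_width=24, slack=1)
Line 4: ['pepper', 'frog', 'metal', 'dust'] (min_width=22, slack=3)
Line 5: ['angry', 'emerald', 'machine'] (min_width=21, slack=4)
Line 6: ['microwave'] (min_width=9, slack=16)

Answer: 3 3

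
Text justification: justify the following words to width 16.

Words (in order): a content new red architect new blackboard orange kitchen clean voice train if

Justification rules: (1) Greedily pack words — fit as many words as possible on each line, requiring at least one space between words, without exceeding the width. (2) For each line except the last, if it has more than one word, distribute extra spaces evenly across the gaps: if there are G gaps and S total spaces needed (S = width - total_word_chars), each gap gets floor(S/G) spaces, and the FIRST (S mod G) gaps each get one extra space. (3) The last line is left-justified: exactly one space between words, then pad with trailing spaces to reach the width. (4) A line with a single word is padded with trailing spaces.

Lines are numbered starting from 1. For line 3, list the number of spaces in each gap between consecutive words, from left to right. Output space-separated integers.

Line 1: ['a', 'content', 'new'] (min_width=13, slack=3)
Line 2: ['red', 'architect'] (min_width=13, slack=3)
Line 3: ['new', 'blackboard'] (min_width=14, slack=2)
Line 4: ['orange', 'kitchen'] (min_width=14, slack=2)
Line 5: ['clean', 'voice'] (min_width=11, slack=5)
Line 6: ['train', 'if'] (min_width=8, slack=8)

Answer: 3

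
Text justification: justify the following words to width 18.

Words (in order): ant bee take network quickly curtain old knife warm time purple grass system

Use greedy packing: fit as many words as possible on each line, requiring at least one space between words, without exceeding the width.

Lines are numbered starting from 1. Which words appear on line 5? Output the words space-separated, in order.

Line 1: ['ant', 'bee', 'take'] (min_width=12, slack=6)
Line 2: ['network', 'quickly'] (min_width=15, slack=3)
Line 3: ['curtain', 'old', 'knife'] (min_width=17, slack=1)
Line 4: ['warm', 'time', 'purple'] (min_width=16, slack=2)
Line 5: ['grass', 'system'] (min_width=12, slack=6)

Answer: grass system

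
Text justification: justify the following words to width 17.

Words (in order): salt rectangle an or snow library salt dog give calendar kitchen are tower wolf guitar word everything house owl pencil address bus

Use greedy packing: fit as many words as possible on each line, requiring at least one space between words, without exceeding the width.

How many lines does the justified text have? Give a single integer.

Line 1: ['salt', 'rectangle', 'an'] (min_width=17, slack=0)
Line 2: ['or', 'snow', 'library'] (min_width=15, slack=2)
Line 3: ['salt', 'dog', 'give'] (min_width=13, slack=4)
Line 4: ['calendar', 'kitchen'] (min_width=16, slack=1)
Line 5: ['are', 'tower', 'wolf'] (min_width=14, slack=3)
Line 6: ['guitar', 'word'] (min_width=11, slack=6)
Line 7: ['everything', 'house'] (min_width=16, slack=1)
Line 8: ['owl', 'pencil'] (min_width=10, slack=7)
Line 9: ['address', 'bus'] (min_width=11, slack=6)
Total lines: 9

Answer: 9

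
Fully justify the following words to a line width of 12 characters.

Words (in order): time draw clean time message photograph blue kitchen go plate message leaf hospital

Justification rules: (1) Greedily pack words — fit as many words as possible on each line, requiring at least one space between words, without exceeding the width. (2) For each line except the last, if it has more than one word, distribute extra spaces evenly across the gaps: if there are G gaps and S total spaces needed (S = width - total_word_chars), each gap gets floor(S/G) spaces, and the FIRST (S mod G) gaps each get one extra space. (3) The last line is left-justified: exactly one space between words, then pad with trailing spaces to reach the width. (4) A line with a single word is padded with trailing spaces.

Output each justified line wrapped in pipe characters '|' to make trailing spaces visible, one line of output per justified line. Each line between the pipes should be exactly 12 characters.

Answer: |time    draw|
|clean   time|
|message     |
|photograph  |
|blue kitchen|
|go     plate|
|message leaf|
|hospital    |

Derivation:
Line 1: ['time', 'draw'] (min_width=9, slack=3)
Line 2: ['clean', 'time'] (min_width=10, slack=2)
Line 3: ['message'] (min_width=7, slack=5)
Line 4: ['photograph'] (min_width=10, slack=2)
Line 5: ['blue', 'kitchen'] (min_width=12, slack=0)
Line 6: ['go', 'plate'] (min_width=8, slack=4)
Line 7: ['message', 'leaf'] (min_width=12, slack=0)
Line 8: ['hospital'] (min_width=8, slack=4)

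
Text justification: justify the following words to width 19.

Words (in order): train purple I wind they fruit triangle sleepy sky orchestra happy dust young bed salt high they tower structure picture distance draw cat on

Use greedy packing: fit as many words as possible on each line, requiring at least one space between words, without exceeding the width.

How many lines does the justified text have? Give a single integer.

Line 1: ['train', 'purple', 'I', 'wind'] (min_width=19, slack=0)
Line 2: ['they', 'fruit', 'triangle'] (min_width=19, slack=0)
Line 3: ['sleepy', 'sky'] (min_width=10, slack=9)
Line 4: ['orchestra', 'happy'] (min_width=15, slack=4)
Line 5: ['dust', 'young', 'bed', 'salt'] (min_width=19, slack=0)
Line 6: ['high', 'they', 'tower'] (min_width=15, slack=4)
Line 7: ['structure', 'picture'] (min_width=17, slack=2)
Line 8: ['distance', 'draw', 'cat'] (min_width=17, slack=2)
Line 9: ['on'] (min_width=2, slack=17)
Total lines: 9

Answer: 9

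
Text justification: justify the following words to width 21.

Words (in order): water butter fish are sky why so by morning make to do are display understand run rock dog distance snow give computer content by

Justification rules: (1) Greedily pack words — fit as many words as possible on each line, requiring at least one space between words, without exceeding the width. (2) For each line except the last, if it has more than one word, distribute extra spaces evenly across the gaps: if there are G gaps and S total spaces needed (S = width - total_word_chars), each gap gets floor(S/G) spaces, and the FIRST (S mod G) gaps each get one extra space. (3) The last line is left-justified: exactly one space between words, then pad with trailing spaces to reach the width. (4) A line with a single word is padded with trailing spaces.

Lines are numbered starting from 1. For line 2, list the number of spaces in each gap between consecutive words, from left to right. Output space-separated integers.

Answer: 1 1 1 1

Derivation:
Line 1: ['water', 'butter', 'fish', 'are'] (min_width=21, slack=0)
Line 2: ['sky', 'why', 'so', 'by', 'morning'] (min_width=21, slack=0)
Line 3: ['make', 'to', 'do', 'are'] (min_width=14, slack=7)
Line 4: ['display', 'understand'] (min_width=18, slack=3)
Line 5: ['run', 'rock', 'dog', 'distance'] (min_width=21, slack=0)
Line 6: ['snow', 'give', 'computer'] (min_width=18, slack=3)
Line 7: ['content', 'by'] (min_width=10, slack=11)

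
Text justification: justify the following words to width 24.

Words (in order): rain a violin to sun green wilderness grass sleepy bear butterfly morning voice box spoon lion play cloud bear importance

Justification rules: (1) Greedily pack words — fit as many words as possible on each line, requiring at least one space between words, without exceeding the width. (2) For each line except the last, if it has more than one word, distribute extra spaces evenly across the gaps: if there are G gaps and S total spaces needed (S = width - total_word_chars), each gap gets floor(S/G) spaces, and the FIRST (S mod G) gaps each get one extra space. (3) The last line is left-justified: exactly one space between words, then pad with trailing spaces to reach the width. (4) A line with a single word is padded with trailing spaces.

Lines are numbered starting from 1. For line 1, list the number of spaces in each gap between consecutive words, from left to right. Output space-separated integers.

Line 1: ['rain', 'a', 'violin', 'to', 'sun'] (min_width=20, slack=4)
Line 2: ['green', 'wilderness', 'grass'] (min_width=22, slack=2)
Line 3: ['sleepy', 'bear', 'butterfly'] (min_width=21, slack=3)
Line 4: ['morning', 'voice', 'box', 'spoon'] (min_width=23, slack=1)
Line 5: ['lion', 'play', 'cloud', 'bear'] (min_width=20, slack=4)
Line 6: ['importance'] (min_width=10, slack=14)

Answer: 2 2 2 2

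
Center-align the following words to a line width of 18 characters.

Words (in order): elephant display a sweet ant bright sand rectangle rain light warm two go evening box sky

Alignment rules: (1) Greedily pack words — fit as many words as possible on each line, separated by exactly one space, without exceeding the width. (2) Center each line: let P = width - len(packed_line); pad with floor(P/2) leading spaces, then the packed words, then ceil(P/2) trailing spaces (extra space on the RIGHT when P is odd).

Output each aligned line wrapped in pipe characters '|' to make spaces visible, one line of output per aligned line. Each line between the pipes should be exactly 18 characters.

Line 1: ['elephant', 'display', 'a'] (min_width=18, slack=0)
Line 2: ['sweet', 'ant', 'bright'] (min_width=16, slack=2)
Line 3: ['sand', 'rectangle'] (min_width=14, slack=4)
Line 4: ['rain', 'light', 'warm'] (min_width=15, slack=3)
Line 5: ['two', 'go', 'evening', 'box'] (min_width=18, slack=0)
Line 6: ['sky'] (min_width=3, slack=15)

Answer: |elephant display a|
| sweet ant bright |
|  sand rectangle  |
| rain light warm  |
|two go evening box|
|       sky        |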